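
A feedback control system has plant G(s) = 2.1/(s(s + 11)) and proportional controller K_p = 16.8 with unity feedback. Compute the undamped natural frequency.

The closed-loop denominator is s(s+11) + 16.8·2.1 = s² + 11s + 35.28.
So ω_n² = 35.28 ⇒ ω_n = 5.94 rad/s, and ζ = 11/(2ω_n) = 0.926.

ω_n = 5.94 rad/s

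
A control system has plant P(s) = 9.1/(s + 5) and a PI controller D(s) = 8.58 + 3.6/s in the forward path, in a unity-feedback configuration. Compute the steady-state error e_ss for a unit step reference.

The open loop D(s)P(s) has a pole at the origin (type 1), so the static position error constant is infinite and e_ss = 1/(1+∞) = 0.

0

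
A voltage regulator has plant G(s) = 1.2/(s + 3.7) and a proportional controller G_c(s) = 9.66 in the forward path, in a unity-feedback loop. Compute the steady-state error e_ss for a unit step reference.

0.242

The loop is type 0. Static position error constant K_pos = G_c(0)·G(0) = 9.66·0.3243 = 3.133.
Steady-state error to a unit step: e_ss = 1/(1+K_pos) = 1/4.133 = 0.242.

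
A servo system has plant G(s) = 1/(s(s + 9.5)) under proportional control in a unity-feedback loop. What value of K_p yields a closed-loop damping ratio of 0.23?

K_p = 427

Closed-loop characteristic equation: s² + 9.5s + K_p·1 = 0.
So ω_n = √(1K_p) and 2ζω_n = 9.5, giving ζ = 9.5/(2√(1K_p)).
Setting ζ = 0.23: √(1K_p) = 9.5/(2·0.23) = 20.65, so K_p = 426.5/1 = 427.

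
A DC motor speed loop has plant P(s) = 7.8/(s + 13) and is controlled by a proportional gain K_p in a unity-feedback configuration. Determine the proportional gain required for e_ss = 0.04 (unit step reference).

K_p = 40

The loop is type 0, so e_ss(step) = 1/(1 + K_pos) with K_pos = K_p·P(0).
P(0) = 0.6. Require 1/(1 + K_p·0.6) = 0.04, so 1 + 0.6·K_p = 25.
K_p = (25 − 1)/0.6 = 40.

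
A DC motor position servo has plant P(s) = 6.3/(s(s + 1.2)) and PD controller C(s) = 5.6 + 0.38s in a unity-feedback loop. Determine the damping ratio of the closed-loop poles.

Forward path: (5.6 + 0.38s)·6.3/(s(s+1.2)). The closed-loop characteristic equation is s² + (1.2 + 6.3·0.38)s + 6.3·5.6 = 0.
That is s² + 3.594s + 35.28 = 0, so ω_n = 5.94 rad/s and ζ = 3.594/(2·5.94) = 0.3025.

ζ = 0.303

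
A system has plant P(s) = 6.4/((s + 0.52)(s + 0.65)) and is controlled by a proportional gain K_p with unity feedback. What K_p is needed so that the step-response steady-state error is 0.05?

Steady-state error for a unit step on this type-0 loop is 1/(1 + K_p·P(0)).
P(0) = 18.93. Require 1/(1 + K_p·18.93) = 0.05, so 1 + 18.93·K_p = 20.
K_p = (20 − 1)/18.93 = 1.

K_p = 1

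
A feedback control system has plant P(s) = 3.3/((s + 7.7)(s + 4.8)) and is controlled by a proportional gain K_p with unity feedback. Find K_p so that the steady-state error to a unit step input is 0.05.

K_p = 213

For a type-0 loop with proportional control, e_ss = 1/(1 + K_p·P(0)).
P(0) = 0.08929. Require 1/(1 + K_p·0.08929) = 0.05, so 1 + 0.08929·K_p = 20.
K_p = (20 − 1)/0.08929 = 213.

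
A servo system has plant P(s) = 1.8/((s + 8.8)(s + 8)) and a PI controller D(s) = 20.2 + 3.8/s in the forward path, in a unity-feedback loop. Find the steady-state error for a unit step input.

The open loop D(s)P(s) has a pole at the origin (type 1), so the static position error constant is infinite and e_ss = 1/(1+∞) = 0.

0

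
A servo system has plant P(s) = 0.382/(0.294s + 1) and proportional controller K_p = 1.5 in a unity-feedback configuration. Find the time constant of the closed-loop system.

τ = 0.187 s

Closed loop: T(s) = K_p·P/(1+K_p·P) = 0.573/(0.294s + 1 + 0.573), with pole at s = −(1 + 0.573)/0.294 = −5.35.
Closed-loop time constant τ = 1/5.35 = 0.187 s.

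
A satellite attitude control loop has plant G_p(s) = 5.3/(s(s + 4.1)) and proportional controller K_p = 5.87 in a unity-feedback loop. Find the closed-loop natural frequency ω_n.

1 + K_p·G_p(s) = 0 gives s² + 4.1s + 31.11 = 0.
So ω_n² = 31.11 ⇒ ω_n = 5.578 rad/s, and ζ = 4.1/(2ω_n) = 0.368.

ω_n = 5.58 rad/s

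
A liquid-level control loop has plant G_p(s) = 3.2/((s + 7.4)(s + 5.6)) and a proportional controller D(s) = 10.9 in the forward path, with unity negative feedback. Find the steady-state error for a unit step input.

The loop is type 0. Static position error constant K_pos = D(0)·G_p(0) = 10.9·0.07722 = 0.8417.
Steady-state error to a unit step: e_ss = 1/(1+K_pos) = 1/1.842 = 0.543.

0.543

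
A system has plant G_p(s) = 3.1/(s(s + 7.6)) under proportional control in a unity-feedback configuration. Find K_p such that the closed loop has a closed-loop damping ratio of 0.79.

Closed-loop characteristic equation: s² + 7.6s + K_p·3.1 = 0.
So ω_n = √(3.1K_p) and 2ζω_n = 7.6, giving ζ = 7.6/(2√(3.1K_p)).
Setting ζ = 0.79: √(3.1K_p) = 7.6/(2·0.79) = 4.81, so K_p = 23.14/3.1 = 7.46.

K_p = 7.46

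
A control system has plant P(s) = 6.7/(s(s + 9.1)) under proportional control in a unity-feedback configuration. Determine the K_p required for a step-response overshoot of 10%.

From %OS = 100·exp(−πζ/√(1−ζ²)) = 10%, ζ = −ln(0.1)/√(π²+ln²(0.1)) = 0.5912.
Characteristic equation s² + 9.1s + 6.7K_p = 0 gives ζ = 9.1/(2√(6.7K_p)).
Setting ζ = 0.5912: √(6.7K_p) = 9.1/(2·0.5912) = 7.697, so K_p = 59.24/6.7 = 8.84.

K_p = 8.84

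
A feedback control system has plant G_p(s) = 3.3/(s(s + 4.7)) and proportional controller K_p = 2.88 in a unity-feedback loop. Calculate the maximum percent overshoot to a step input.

Closed-loop characteristic equation: s² + 4.7s + 9.504 = 0, so ω_n = 3.083 rad/s and ζ = 4.7/(2·3.083) = 0.7623.
%OS = 100·exp(−πζ/√(1−ζ²)) = 100·exp(−π·0.7623/√0.4189) = 2.47%.

2.47%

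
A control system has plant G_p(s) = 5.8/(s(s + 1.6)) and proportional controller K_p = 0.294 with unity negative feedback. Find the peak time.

T_p = 3.04 s

The closed-loop denominator s² + 1.6s + 1.705 gives ω_n = √1.705 = 1.306 and ζ = 1.6/(2ω_n) = 0.6126.
Damped frequency ω_d = ω_n√(1−ζ²) = 1.032 rad/s, so peak time T_p = π/ω_d = 3.04 s.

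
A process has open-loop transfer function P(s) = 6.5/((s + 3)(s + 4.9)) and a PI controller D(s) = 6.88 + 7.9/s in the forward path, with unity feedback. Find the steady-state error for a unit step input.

0

The open loop D(s)P(s) has a pole at the origin (type 1), so the static position error constant is infinite and e_ss = 1/(1+∞) = 0.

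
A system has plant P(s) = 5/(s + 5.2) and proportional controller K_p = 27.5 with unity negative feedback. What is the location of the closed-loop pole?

s = -142.7

Closed-loop transfer function: T(s) = K_p·P(s)/(1 + K_p·P(s)) = 137.5/(s + 5.2 + 137.5) = 137.5/(s + 142.7).
The closed-loop pole is at s = −142.7.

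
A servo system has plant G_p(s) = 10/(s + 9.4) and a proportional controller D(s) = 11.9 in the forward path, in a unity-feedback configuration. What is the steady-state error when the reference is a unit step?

The loop is type 0. Static position error constant K_pos = D(0)·G_p(0) = 11.9·1.064 = 12.66.
Steady-state error to a unit step: e_ss = 1/(1+K_pos) = 1/13.66 = 0.0732.

0.0732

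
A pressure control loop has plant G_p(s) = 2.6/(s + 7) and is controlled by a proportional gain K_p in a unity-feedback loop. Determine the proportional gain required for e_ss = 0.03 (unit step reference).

K_p = 87.1

Steady-state error for a unit step on this type-0 loop is 1/(1 + K_p·G_p(0)).
G_p(0) = 0.3714. Require 1/(1 + K_p·0.3714) = 0.03, so 1 + 0.3714·K_p = 33.33.
K_p = (33.33 − 1)/0.3714 = 87.1.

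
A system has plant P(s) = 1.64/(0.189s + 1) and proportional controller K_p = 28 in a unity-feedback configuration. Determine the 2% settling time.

Closed loop: T(s) = K_p·P/(1+K_p·P) = 45.92/(0.189s + 1 + 45.92), with pole at s = −(1 + 45.92)/0.189 = −248.3.
τ = 1/248.3 = 0.004028 s, so 2% settling time ≈ 4τ = 0.0161 s.

T_s ≈ 0.0161 s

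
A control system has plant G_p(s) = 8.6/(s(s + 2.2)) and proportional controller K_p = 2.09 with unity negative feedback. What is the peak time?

Closed-loop characteristic equation: s² + 2.2s + 17.97 = 0, so ω_n = 4.24 rad/s and ζ = 2.2/(2·4.24) = 0.2595.
Damped frequency ω_d = ω_n√(1−ζ²) = 4.094 rad/s, so peak time T_p = π/ω_d = 0.767 s.

T_p = 0.767 s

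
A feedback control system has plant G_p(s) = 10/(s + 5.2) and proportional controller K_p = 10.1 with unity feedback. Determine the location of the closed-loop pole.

Closed-loop transfer function: T(s) = K_p·G_p(s)/(1 + K_p·G_p(s)) = 101/(s + 5.2 + 101) = 101/(s + 106.2).
The closed-loop pole is at s = −106.2.

s = -106.2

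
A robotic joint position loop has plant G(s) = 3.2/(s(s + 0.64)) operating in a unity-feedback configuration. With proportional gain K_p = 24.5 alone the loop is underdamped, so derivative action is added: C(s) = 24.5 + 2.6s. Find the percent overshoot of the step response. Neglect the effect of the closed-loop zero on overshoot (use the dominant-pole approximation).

15.8%

Forward path: (24.5 + 2.6s)·3.2/(s(s+0.64)). The closed-loop characteristic equation is s² + (0.64 + 3.2·2.6)s + 3.2·24.5 = 0.
That is s² + 8.96s + 78.4 = 0, so ω_n = 8.854 rad/s and ζ = 8.96/(2·8.854) = 0.506.
%OS = 100·exp(−πζ/√(1−ζ²)) = 15.8%.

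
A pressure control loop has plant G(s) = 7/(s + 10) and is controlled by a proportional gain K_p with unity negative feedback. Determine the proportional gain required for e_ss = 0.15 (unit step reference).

The loop is type 0, so e_ss(step) = 1/(1 + K_pos) with K_pos = K_p·G(0).
G(0) = 0.7. Require 1/(1 + K_p·0.7) = 0.15, so 1 + 0.7·K_p = 6.667.
K_p = (6.667 − 1)/0.7 = 8.1.

K_p = 8.1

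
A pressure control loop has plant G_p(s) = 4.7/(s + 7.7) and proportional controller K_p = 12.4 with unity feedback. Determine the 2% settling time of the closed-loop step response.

T_s ≈ 0.0606 s

Closed-loop transfer function: T(s) = K_p·G_p(s)/(1 + K_p·G_p(s)) = 58.28/(s + 7.7 + 58.28) = 58.28/(s + 65.98).
Time constant τ = 1/65.98 = 0.01516 s, so the 2% settling time is about 4τ = 0.0606 s.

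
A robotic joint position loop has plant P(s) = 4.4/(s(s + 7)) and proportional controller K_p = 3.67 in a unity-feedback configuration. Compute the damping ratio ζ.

With unity feedback the closed-loop characteristic equation is s² + 7s + 3.67·4.4 = s² + 7s + 16.15 = 0.
Matching s² + 2ζω_n s + ω_n²: ω_n = √16.15 = 4.018 rad/s and 2ζω_n = 7, so ζ = 7/(2·4.018) = 0.871.

ζ = 0.871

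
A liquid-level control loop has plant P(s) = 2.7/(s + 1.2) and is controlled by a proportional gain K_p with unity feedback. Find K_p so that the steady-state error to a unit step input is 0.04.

For a type-0 loop with proportional control, e_ss = 1/(1 + K_p·P(0)).
P(0) = 2.25. Require 1/(1 + K_p·2.25) = 0.04, so 1 + 2.25·K_p = 25.
K_p = (25 − 1)/2.25 = 10.7.

K_p = 10.7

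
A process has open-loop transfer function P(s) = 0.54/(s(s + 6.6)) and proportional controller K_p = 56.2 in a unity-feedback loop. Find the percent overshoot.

9.53%

From 1 + K_pP(s) = 0: s² + 6.6s + 30.35 = 0 ⇒ ω_n = 5.509, ζ = 0.599.
%OS = 100·exp(−πζ/√(1−ζ²)) = 100·exp(−π·0.599/√0.6412) = 9.53%.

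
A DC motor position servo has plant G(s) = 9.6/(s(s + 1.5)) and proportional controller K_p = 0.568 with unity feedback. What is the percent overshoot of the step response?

34.5%

The closed-loop denominator s² + 1.5s + 5.453 gives ω_n = √5.453 = 2.335 and ζ = 1.5/(2ω_n) = 0.3212.
%OS = 100·exp(−πζ/√(1−ζ²)) = 100·exp(−π·0.3212/√0.8968) = 34.5%.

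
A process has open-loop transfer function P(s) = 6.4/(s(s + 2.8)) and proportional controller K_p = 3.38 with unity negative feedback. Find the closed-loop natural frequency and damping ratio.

ω_n = 4.65 rad/s, ζ = 0.301

The closed-loop denominator is s(s+2.8) + 3.38·6.4 = s² + 2.8s + 21.63.
So ω_n² = 21.63 ⇒ ω_n = 4.651 rad/s, and ζ = 2.8/(2ω_n) = 0.301.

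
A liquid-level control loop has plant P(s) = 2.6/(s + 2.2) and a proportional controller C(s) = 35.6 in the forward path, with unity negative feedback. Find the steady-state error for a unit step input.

0.0232

The loop is type 0. Static position error constant K_pos = C(0)·P(0) = 35.6·1.182 = 42.07.
Steady-state error to a unit step: e_ss = 1/(1+K_pos) = 1/43.07 = 0.0232.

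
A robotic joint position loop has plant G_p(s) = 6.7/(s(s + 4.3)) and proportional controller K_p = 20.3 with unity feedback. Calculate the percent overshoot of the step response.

Closed-loop characteristic equation: s² + 4.3s + 136 = 0, so ω_n = 11.66 rad/s and ζ = 4.3/(2·11.66) = 0.1844.
%OS = 100·exp(−πζ/√(1−ζ²)) = 100·exp(−π·0.1844/√0.966) = 55.5%.

55.5%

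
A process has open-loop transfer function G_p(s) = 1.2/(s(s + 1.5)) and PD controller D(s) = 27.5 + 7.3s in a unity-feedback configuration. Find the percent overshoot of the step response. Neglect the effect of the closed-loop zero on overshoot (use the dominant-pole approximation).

0.196%

Forward path: (27.5 + 7.3s)·1.2/(s(s+1.5)). The closed-loop characteristic equation is s² + (1.5 + 1.2·7.3)s + 1.2·27.5 = 0.
That is s² + 10.26s + 33 = 0, so ω_n = 5.745 rad/s and ζ = 10.26/(2·5.745) = 0.893.
%OS = 100·exp(−πζ/√(1−ζ²)) = 0.196%.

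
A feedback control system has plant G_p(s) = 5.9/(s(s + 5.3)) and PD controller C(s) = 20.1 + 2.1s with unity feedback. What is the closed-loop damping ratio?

ζ = 0.812

Forward path: (20.1 + 2.1s)·5.9/(s(s+5.3)). The closed-loop characteristic equation is s² + (5.3 + 5.9·2.1)s + 5.9·20.1 = 0.
That is s² + 17.69s + 118.6 = 0, so ω_n = 10.89 rad/s and ζ = 17.69/(2·10.89) = 0.8122.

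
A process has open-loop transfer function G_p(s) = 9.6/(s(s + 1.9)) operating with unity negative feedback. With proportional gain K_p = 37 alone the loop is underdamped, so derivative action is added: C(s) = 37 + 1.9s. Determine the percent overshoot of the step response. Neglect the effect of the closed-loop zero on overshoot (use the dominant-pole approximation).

13.7%

Forward path: (37 + 1.9s)·9.6/(s(s+1.9)). The closed-loop characteristic equation is s² + (1.9 + 9.6·1.9)s + 9.6·37 = 0.
That is s² + 20.14s + 355.2 = 0, so ω_n = 18.85 rad/s and ζ = 20.14/(2·18.85) = 0.5343.
%OS = 100·exp(−πζ/√(1−ζ²)) = 13.7%.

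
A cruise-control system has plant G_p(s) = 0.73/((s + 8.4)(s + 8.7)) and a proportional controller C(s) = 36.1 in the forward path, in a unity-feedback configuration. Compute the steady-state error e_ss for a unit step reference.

The loop is type 0. Static position error constant K_pos = C(0)·G_p(0) = 36.1·0.009989 = 0.3606.
Steady-state error to a unit step: e_ss = 1/(1+K_pos) = 1/1.361 = 0.735.

0.735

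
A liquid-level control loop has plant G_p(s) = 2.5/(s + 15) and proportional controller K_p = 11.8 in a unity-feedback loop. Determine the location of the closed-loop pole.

s = -44.5

Closed-loop transfer function: T(s) = K_p·G_p(s)/(1 + K_p·G_p(s)) = 29.5/(s + 15 + 29.5) = 29.5/(s + 44.5).
The closed-loop pole is at s = −44.5.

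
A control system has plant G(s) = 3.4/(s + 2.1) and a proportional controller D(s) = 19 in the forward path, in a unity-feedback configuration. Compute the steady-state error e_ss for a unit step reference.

The loop is type 0. Static position error constant K_pos = D(0)·G(0) = 19·1.619 = 30.76.
Steady-state error to a unit step: e_ss = 1/(1+K_pos) = 1/31.76 = 0.0315.

0.0315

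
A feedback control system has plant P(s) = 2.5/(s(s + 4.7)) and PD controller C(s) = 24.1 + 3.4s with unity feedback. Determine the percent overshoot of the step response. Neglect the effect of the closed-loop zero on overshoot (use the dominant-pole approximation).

0.625%

Forward path: (24.1 + 3.4s)·2.5/(s(s+4.7)). The closed-loop characteristic equation is s² + (4.7 + 2.5·3.4)s + 2.5·24.1 = 0.
That is s² + 13.2s + 60.25 = 0, so ω_n = 7.762 rad/s and ζ = 13.2/(2·7.762) = 0.8503.
%OS = 100·exp(−πζ/√(1−ζ²)) = 0.625%.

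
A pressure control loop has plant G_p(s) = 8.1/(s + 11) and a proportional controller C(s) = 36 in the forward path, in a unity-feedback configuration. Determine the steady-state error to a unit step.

The loop is type 0. Static position error constant K_pos = C(0)·G_p(0) = 36·0.7364 = 26.51.
Steady-state error to a unit step: e_ss = 1/(1+K_pos) = 1/27.51 = 0.0364.

0.0364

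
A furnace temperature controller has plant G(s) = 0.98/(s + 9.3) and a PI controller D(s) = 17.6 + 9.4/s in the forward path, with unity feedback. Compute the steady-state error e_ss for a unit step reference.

The open loop D(s)G(s) has a pole at the origin (type 1), so the static position error constant is infinite and e_ss = 1/(1+∞) = 0.

0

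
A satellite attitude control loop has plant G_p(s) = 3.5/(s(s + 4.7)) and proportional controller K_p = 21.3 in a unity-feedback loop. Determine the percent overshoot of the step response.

Closed-loop characteristic equation: s² + 4.7s + 74.55 = 0, so ω_n = 8.634 rad/s and ζ = 4.7/(2·8.634) = 0.2722.
%OS = 100·exp(−πζ/√(1−ζ²)) = 100·exp(−π·0.2722/√0.9259) = 41.1%.

41.1%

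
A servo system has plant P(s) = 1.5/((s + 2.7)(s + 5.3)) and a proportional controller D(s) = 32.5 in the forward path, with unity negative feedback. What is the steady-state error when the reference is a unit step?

0.227

The loop is type 0. Static position error constant K_pos = D(0)·P(0) = 32.5·0.1048 = 3.407.
Steady-state error to a unit step: e_ss = 1/(1+K_pos) = 1/4.407 = 0.227.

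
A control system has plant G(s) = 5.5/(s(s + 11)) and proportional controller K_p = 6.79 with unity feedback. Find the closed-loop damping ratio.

ζ = 0.9

1 + K_p·G(s) = 0 gives s² + 11s + 37.34 = 0.
Matching s² + 2ζω_n s + ω_n²: ω_n = √37.34 = 6.111 rad/s and 2ζω_n = 11, so ζ = 11/(2·6.111) = 0.9.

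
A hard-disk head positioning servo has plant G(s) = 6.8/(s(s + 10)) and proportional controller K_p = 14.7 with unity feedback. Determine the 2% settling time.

T_s ≈ 0.8 s

Closed-loop characteristic equation: s² + 10s + 99.96 = 0, so ω_n = 9.998 rad/s and ζ = 10/(2·9.998) = 0.5001.
2% settling time T_s ≈ 4/(ζω_n) = 4/5 = 0.8 s.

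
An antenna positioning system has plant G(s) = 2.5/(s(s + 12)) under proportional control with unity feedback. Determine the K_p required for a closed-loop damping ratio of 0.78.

K_p = 23.7

Closed-loop characteristic equation: s² + 12s + K_p·2.5 = 0.
So ω_n = √(2.5K_p) and 2ζω_n = 12, giving ζ = 12/(2√(2.5K_p)).
Setting ζ = 0.78: √(2.5K_p) = 12/(2·0.78) = 7.692, so K_p = 59.17/2.5 = 23.7.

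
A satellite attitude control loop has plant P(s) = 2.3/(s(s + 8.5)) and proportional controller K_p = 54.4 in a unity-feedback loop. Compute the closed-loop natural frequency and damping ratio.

With unity feedback the closed-loop characteristic equation is s² + 8.5s + 54.4·2.3 = s² + 8.5s + 125.1 = 0.
Matching s² + 2ζω_n s + ω_n²: ω_n = √125.1 = 11.19 rad/s and 2ζω_n = 8.5, so ζ = 8.5/(2·11.19) = 0.38.

ω_n = 11.2 rad/s, ζ = 0.38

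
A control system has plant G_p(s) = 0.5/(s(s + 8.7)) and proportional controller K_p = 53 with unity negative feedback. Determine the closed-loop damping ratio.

ζ = 0.845

1 + K_p·G_p(s) = 0 gives s² + 8.7s + 26.5 = 0.
So ω_n² = 26.5 ⇒ ω_n = 5.148 rad/s, and ζ = 8.7/(2ω_n) = 0.845.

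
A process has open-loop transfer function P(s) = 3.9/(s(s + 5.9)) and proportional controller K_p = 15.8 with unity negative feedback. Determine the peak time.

T_p = 0.432 s

From 1 + K_pP(s) = 0: s² + 5.9s + 61.62 = 0 ⇒ ω_n = 7.85, ζ = 0.3758.
Damped frequency ω_d = ω_n√(1−ζ²) = 7.274 rad/s, so peak time T_p = π/ω_d = 0.432 s.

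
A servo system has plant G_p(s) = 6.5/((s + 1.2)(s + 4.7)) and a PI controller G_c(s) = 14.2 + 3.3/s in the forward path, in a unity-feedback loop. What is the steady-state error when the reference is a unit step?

The open loop G_c(s)G_p(s) has a pole at the origin (type 1), so the static position error constant is infinite and e_ss = 1/(1+∞) = 0.

0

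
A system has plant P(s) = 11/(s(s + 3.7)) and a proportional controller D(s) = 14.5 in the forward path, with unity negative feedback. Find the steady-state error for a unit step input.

0

The open loop D(s)P(s) has a pole at the origin (type 1), so the static position error constant is infinite and e_ss = 1/(1+∞) = 0.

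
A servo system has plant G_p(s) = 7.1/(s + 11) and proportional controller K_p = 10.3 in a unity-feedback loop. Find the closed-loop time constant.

τ = 0.0119 s

Closed-loop transfer function: T(s) = K_p·G_p(s)/(1 + K_p·G_p(s)) = 73.13/(s + 11 + 73.13) = 73.13/(s + 84.13).
Time constant τ = 1/84.13 = 0.0119 s.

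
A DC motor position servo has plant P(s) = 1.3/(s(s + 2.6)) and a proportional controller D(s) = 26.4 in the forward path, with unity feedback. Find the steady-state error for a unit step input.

The open loop D(s)P(s) has a pole at the origin (type 1), so the static position error constant is infinite and e_ss = 1/(1+∞) = 0.

0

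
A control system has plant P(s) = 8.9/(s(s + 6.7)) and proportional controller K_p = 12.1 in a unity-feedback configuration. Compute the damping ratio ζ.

With unity feedback the closed-loop characteristic equation is s² + 6.7s + 12.1·8.9 = s² + 6.7s + 107.7 = 0.
Matching s² + 2ζω_n s + ω_n²: ω_n = √107.7 = 10.38 rad/s and 2ζω_n = 6.7, so ζ = 6.7/(2·10.38) = 0.323.

ζ = 0.323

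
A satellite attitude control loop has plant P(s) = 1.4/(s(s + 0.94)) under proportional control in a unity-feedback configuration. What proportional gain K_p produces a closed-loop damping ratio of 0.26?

Closed-loop characteristic equation: s² + 0.94s + K_p·1.4 = 0.
So ω_n = √(1.4K_p) and 2ζω_n = 0.94, giving ζ = 0.94/(2√(1.4K_p)).
Setting ζ = 0.26: √(1.4K_p) = 0.94/(2·0.26) = 1.808, so K_p = 3.268/1.4 = 2.33.

K_p = 2.33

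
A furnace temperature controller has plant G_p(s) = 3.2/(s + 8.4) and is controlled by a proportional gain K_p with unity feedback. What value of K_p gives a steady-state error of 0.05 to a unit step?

K_p = 49.9

For a type-0 loop with proportional control, e_ss = 1/(1 + K_p·G_p(0)).
G_p(0) = 0.381. Require 1/(1 + K_p·0.381) = 0.05, so 1 + 0.381·K_p = 20.
K_p = (20 − 1)/0.381 = 49.9.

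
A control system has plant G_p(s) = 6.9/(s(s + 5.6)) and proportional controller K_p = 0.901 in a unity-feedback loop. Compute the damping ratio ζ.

ζ = 1.12

The closed-loop denominator is s(s+5.6) + 0.901·6.9 = s² + 5.6s + 6.217.
Matching s² + 2ζω_n s + ω_n²: ω_n = √6.217 = 2.493 rad/s and 2ζω_n = 5.6, so ζ = 5.6/(2·2.493) = 1.12.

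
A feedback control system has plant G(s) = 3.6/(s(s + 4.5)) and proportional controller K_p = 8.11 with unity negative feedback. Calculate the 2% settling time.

T_s ≈ 1.78 s

The closed-loop denominator s² + 4.5s + 29.2 gives ω_n = √29.2 = 5.403 and ζ = 4.5/(2ω_n) = 0.4164.
2% settling time T_s ≈ 4/(ζω_n) = 4/2.25 = 1.78 s.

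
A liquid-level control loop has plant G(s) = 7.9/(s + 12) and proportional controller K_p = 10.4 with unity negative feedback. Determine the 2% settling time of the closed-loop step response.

T_s ≈ 0.0425 s

Closed-loop transfer function: T(s) = K_p·G(s)/(1 + K_p·G(s)) = 82.16/(s + 12 + 82.16) = 82.16/(s + 94.16).
Time constant τ = 1/94.16 = 0.01062 s, so the 2% settling time is about 4τ = 0.0425 s.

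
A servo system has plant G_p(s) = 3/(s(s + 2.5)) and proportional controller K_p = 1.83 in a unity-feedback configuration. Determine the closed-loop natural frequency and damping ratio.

1 + K_p·G_p(s) = 0 gives s² + 2.5s + 5.49 = 0.
Matching s² + 2ζω_n s + ω_n²: ω_n = √5.49 = 2.343 rad/s and 2ζω_n = 2.5, so ζ = 2.5/(2·2.343) = 0.533.

ω_n = 2.34 rad/s, ζ = 0.533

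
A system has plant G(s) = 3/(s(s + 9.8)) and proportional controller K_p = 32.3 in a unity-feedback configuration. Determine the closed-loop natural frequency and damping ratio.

ω_n = 9.84 rad/s, ζ = 0.498

The closed-loop denominator is s(s+9.8) + 32.3·3 = s² + 9.8s + 96.9.
Matching s² + 2ζω_n s + ω_n²: ω_n = √96.9 = 9.844 rad/s and 2ζω_n = 9.8, so ζ = 9.8/(2·9.844) = 0.498.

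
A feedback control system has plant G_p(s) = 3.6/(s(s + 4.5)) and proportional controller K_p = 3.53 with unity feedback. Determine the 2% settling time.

T_s ≈ 1.78 s

The closed-loop denominator s² + 4.5s + 12.71 gives ω_n = √12.71 = 3.565 and ζ = 4.5/(2ω_n) = 0.6312.
2% settling time T_s ≈ 4/(ζω_n) = 4/2.25 = 1.78 s.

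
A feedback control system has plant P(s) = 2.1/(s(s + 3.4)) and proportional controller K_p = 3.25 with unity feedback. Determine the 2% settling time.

T_s ≈ 2.35 s

Closed-loop characteristic equation: s² + 3.4s + 6.825 = 0, so ω_n = 2.612 rad/s and ζ = 3.4/(2·2.612) = 0.6507.
2% settling time T_s ≈ 4/(ζω_n) = 4/1.7 = 2.35 s.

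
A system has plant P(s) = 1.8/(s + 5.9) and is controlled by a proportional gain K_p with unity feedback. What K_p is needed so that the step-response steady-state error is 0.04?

K_p = 78.7

Steady-state error for a unit step on this type-0 loop is 1/(1 + K_p·P(0)).
P(0) = 0.3051. Require 1/(1 + K_p·0.3051) = 0.04, so 1 + 0.3051·K_p = 25.
K_p = (25 − 1)/0.3051 = 78.7.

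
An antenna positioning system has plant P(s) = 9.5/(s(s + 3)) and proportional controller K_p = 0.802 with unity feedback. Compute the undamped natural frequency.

ω_n = 2.76 rad/s

1 + K_p·P(s) = 0 gives s² + 3s + 7.619 = 0.
So ω_n² = 7.619 ⇒ ω_n = 2.76 rad/s, and ζ = 3/(2ω_n) = 0.543.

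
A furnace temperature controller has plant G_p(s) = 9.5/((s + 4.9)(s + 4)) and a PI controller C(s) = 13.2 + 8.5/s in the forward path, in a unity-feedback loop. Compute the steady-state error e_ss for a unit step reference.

0

The open loop C(s)G_p(s) has a pole at the origin (type 1), so the static position error constant is infinite and e_ss = 1/(1+∞) = 0.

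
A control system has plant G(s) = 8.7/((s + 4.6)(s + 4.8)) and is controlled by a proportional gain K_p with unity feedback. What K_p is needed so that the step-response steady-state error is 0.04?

Steady-state error for a unit step on this type-0 loop is 1/(1 + K_p·G(0)).
G(0) = 0.394. Require 1/(1 + K_p·0.394) = 0.04, so 1 + 0.394·K_p = 25.
K_p = (25 − 1)/0.394 = 60.9.

K_p = 60.9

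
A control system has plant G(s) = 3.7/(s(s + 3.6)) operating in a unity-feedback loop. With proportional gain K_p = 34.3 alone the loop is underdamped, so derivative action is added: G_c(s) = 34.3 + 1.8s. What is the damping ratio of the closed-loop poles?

Forward path: (34.3 + 1.8s)·3.7/(s(s+3.6)). The closed-loop characteristic equation is s² + (3.6 + 3.7·1.8)s + 3.7·34.3 = 0.
That is s² + 10.26s + 126.9 = 0, so ω_n = 11.27 rad/s and ζ = 10.26/(2·11.27) = 0.4554.

ζ = 0.455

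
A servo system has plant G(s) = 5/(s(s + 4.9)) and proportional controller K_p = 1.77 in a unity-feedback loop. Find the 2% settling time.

T_s ≈ 1.63 s

The closed-loop denominator s² + 4.9s + 8.85 gives ω_n = √8.85 = 2.975 and ζ = 4.9/(2ω_n) = 0.8236.
2% settling time T_s ≈ 4/(ζω_n) = 4/2.45 = 1.63 s.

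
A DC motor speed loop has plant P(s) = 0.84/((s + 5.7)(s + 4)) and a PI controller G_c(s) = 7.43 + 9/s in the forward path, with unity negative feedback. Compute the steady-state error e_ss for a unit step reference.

0

The open loop G_c(s)P(s) has a pole at the origin (type 1), so the static position error constant is infinite and e_ss = 1/(1+∞) = 0.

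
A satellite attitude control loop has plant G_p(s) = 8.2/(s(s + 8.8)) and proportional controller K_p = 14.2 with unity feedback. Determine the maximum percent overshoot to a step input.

From 1 + K_pG_p(s) = 0: s² + 8.8s + 116.4 = 0 ⇒ ω_n = 10.79, ζ = 0.4078.
%OS = 100·exp(−πζ/√(1−ζ²)) = 100·exp(−π·0.4078/√0.8337) = 24.6%.

24.6%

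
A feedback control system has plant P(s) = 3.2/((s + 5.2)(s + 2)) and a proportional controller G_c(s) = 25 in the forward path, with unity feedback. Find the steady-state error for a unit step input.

The loop is type 0. Static position error constant K_pos = G_c(0)·P(0) = 25·0.3077 = 7.692.
Steady-state error to a unit step: e_ss = 1/(1+K_pos) = 1/8.692 = 0.115.

0.115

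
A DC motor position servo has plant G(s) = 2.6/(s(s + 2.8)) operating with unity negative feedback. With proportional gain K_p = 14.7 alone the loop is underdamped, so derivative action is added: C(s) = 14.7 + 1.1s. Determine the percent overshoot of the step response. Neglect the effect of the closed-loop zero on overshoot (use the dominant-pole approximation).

Forward path: (14.7 + 1.1s)·2.6/(s(s+2.8)). The closed-loop characteristic equation is s² + (2.8 + 2.6·1.1)s + 2.6·14.7 = 0.
That is s² + 5.66s + 38.22 = 0, so ω_n = 6.182 rad/s and ζ = 5.66/(2·6.182) = 0.4578.
%OS = 100·exp(−πζ/√(1−ζ²)) = 19.8%.

19.8%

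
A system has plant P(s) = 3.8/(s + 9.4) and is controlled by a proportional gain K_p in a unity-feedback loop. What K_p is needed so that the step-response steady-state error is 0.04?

K_p = 59.4

Steady-state error for a unit step on this type-0 loop is 1/(1 + K_p·P(0)).
P(0) = 0.4043. Require 1/(1 + K_p·0.4043) = 0.04, so 1 + 0.4043·K_p = 25.
K_p = (25 − 1)/0.4043 = 59.4.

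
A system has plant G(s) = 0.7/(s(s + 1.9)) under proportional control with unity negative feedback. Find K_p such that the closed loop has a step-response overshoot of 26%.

From %OS = 100·exp(−πζ/√(1−ζ²)) = 26%, ζ = −ln(0.26)/√(π²+ln²(0.26)) = 0.3941.
Characteristic equation s² + 1.9s + 0.7K_p = 0 gives ζ = 1.9/(2√(0.7K_p)).
Setting ζ = 0.3941: √(0.7K_p) = 1.9/(2·0.3941) = 2.411, so K_p = 5.811/0.7 = 8.3.

K_p = 8.3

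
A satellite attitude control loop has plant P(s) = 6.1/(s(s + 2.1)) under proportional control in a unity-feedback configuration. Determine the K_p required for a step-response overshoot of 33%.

K_p = 1.63

From %OS = 100·exp(−πζ/√(1−ζ²)) = 33%, ζ = −ln(0.33)/√(π²+ln²(0.33)) = 0.3328.
Characteristic equation s² + 2.1s + 6.1K_p = 0 gives ζ = 2.1/(2√(6.1K_p)).
Setting ζ = 0.3328: √(6.1K_p) = 2.1/(2·0.3328) = 3.155, so K_p = 9.955/6.1 = 1.63.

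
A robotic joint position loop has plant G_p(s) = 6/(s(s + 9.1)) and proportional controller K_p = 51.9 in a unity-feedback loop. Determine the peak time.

From 1 + K_pG_p(s) = 0: s² + 9.1s + 311.4 = 0 ⇒ ω_n = 17.65, ζ = 0.2578.
Damped frequency ω_d = ω_n√(1−ζ²) = 17.05 rad/s, so peak time T_p = π/ω_d = 0.184 s.

T_p = 0.184 s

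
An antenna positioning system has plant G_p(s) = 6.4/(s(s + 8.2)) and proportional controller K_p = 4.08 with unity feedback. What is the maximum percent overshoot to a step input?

1.47%

From 1 + K_pG_p(s) = 0: s² + 8.2s + 26.11 = 0 ⇒ ω_n = 5.11, ζ = 0.8023.
%OS = 100·exp(−πζ/√(1−ζ²)) = 100·exp(−π·0.8023/√0.3562) = 1.47%.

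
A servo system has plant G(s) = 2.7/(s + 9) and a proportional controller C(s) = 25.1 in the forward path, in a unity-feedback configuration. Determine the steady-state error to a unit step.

The loop is type 0. Static position error constant K_pos = C(0)·G(0) = 25.1·0.3 = 7.53.
Steady-state error to a unit step: e_ss = 1/(1+K_pos) = 1/8.53 = 0.117.

0.117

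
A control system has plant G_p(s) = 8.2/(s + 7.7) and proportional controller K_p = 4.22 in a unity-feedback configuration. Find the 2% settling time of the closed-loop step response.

Closed-loop transfer function: T(s) = K_p·G_p(s)/(1 + K_p·G_p(s)) = 34.6/(s + 7.7 + 34.6) = 34.6/(s + 42.3).
Time constant τ = 1/42.3 = 0.02364 s, so the 2% settling time is about 4τ = 0.0946 s.

T_s ≈ 0.0946 s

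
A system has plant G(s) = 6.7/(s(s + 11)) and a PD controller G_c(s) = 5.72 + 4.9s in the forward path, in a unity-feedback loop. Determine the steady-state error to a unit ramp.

The loop has one pole at the origin (type 1). Velocity error constant K_v = lim_{s→0} s·G_c(s)G(s) = 5.72·6.7/11 = 3.484.
Steady-state error to a unit ramp: e_ss = 1/K_v = 0.287.

0.287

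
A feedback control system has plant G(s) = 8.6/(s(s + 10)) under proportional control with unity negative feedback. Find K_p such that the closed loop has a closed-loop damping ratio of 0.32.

Closed-loop characteristic equation: s² + 10s + K_p·8.6 = 0.
So ω_n = √(8.6K_p) and 2ζω_n = 10, giving ζ = 10/(2√(8.6K_p)).
Setting ζ = 0.32: √(8.6K_p) = 10/(2·0.32) = 15.62, so K_p = 244.1/8.6 = 28.4.

K_p = 28.4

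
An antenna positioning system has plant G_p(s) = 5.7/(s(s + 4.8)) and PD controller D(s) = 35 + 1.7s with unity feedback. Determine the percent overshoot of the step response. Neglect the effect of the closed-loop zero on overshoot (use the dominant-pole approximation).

Forward path: (35 + 1.7s)·5.7/(s(s+4.8)). The closed-loop characteristic equation is s² + (4.8 + 5.7·1.7)s + 5.7·35 = 0.
That is s² + 14.49s + 199.5 = 0, so ω_n = 14.12 rad/s and ζ = 14.49/(2·14.12) = 0.5129.
%OS = 100·exp(−πζ/√(1−ζ²)) = 15.3%.

15.3%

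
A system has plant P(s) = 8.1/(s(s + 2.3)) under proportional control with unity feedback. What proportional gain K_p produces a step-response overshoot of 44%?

From %OS = 100·exp(−πζ/√(1−ζ²)) = 44%, ζ = −ln(0.44)/√(π²+ln²(0.44)) = 0.2528.
Characteristic equation s² + 2.3s + 8.1K_p = 0 gives ζ = 2.3/(2√(8.1K_p)).
Setting ζ = 0.2528: √(8.1K_p) = 2.3/(2·0.2528) = 4.548, so K_p = 20.69/8.1 = 2.55.

K_p = 2.55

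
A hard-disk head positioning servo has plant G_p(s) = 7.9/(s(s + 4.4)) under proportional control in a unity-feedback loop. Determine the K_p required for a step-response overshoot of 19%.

K_p = 2.81

From %OS = 100·exp(−πζ/√(1−ζ²)) = 19%, ζ = −ln(0.19)/√(π²+ln²(0.19)) = 0.4673.
Characteristic equation s² + 4.4s + 7.9K_p = 0 gives ζ = 4.4/(2√(7.9K_p)).
Setting ζ = 0.4673: √(7.9K_p) = 4.4/(2·0.4673) = 4.707, so K_p = 22.16/7.9 = 2.81.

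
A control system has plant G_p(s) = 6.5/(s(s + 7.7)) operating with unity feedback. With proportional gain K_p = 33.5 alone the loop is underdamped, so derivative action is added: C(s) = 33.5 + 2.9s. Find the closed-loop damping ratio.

Forward path: (33.5 + 2.9s)·6.5/(s(s+7.7)). The closed-loop characteristic equation is s² + (7.7 + 6.5·2.9)s + 6.5·33.5 = 0.
That is s² + 26.55s + 217.8 = 0, so ω_n = 14.76 rad/s and ζ = 26.55/(2·14.76) = 0.8996.

ζ = 0.9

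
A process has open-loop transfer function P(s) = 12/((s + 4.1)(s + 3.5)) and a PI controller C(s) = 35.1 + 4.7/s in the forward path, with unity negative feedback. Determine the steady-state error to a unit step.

The open loop C(s)P(s) has a pole at the origin (type 1), so the static position error constant is infinite and e_ss = 1/(1+∞) = 0.

0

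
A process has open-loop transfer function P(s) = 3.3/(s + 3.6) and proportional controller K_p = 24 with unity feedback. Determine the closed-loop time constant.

τ = 0.0121 s

Closed-loop transfer function: T(s) = K_p·P(s)/(1 + K_p·P(s)) = 79.2/(s + 3.6 + 79.2) = 79.2/(s + 82.8).
Time constant τ = 1/82.8 = 0.0121 s.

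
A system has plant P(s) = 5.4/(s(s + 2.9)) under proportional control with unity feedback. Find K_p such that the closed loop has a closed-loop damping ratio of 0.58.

K_p = 1.16

Closed-loop characteristic equation: s² + 2.9s + K_p·5.4 = 0.
So ω_n = √(5.4K_p) and 2ζω_n = 2.9, giving ζ = 2.9/(2√(5.4K_p)).
Setting ζ = 0.58: √(5.4K_p) = 2.9/(2·0.58) = 2.5, so K_p = 6.25/5.4 = 1.16.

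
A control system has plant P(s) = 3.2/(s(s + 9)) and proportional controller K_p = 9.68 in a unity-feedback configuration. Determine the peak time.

T_p = 0.959 s

From 1 + K_pP(s) = 0: s² + 9s + 30.98 = 0 ⇒ ω_n = 5.566, ζ = 0.8085.
Damped frequency ω_d = ω_n√(1−ζ²) = 3.275 rad/s, so peak time T_p = π/ω_d = 0.959 s.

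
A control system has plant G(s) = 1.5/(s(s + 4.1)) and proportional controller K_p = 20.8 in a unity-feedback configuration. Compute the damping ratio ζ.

1 + K_p·G(s) = 0 gives s² + 4.1s + 31.2 = 0.
So ω_n² = 31.2 ⇒ ω_n = 5.586 rad/s, and ζ = 4.1/(2ω_n) = 0.367.

ζ = 0.367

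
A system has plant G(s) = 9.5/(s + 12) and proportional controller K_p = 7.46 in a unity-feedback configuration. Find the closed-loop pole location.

s = -82.87

Closed-loop transfer function: T(s) = K_p·G(s)/(1 + K_p·G(s)) = 70.87/(s + 12 + 70.87) = 70.87/(s + 82.87).
The closed-loop pole is at s = −82.87.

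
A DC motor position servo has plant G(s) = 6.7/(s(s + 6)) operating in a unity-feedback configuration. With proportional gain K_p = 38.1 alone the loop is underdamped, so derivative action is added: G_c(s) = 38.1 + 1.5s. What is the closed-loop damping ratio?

Forward path: (38.1 + 1.5s)·6.7/(s(s+6)). The closed-loop characteristic equation is s² + (6 + 6.7·1.5)s + 6.7·38.1 = 0.
That is s² + 16.05s + 255.3 = 0, so ω_n = 15.98 rad/s and ζ = 16.05/(2·15.98) = 0.5023.

ζ = 0.502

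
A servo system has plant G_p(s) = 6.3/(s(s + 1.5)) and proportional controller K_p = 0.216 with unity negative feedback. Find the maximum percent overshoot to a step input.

7.16%

Closed-loop characteristic equation: s² + 1.5s + 1.361 = 0, so ω_n = 1.167 rad/s and ζ = 1.5/(2·1.167) = 0.6429.
%OS = 100·exp(−πζ/√(1−ζ²)) = 100·exp(−π·0.6429/√0.5866) = 7.16%.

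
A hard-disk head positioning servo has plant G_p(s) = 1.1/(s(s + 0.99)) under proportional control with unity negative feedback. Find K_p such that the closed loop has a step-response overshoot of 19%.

From %OS = 100·exp(−πζ/√(1−ζ²)) = 19%, ζ = −ln(0.19)/√(π²+ln²(0.19)) = 0.4673.
Characteristic equation s² + 0.99s + 1.1K_p = 0 gives ζ = 0.99/(2√(1.1K_p)).
Setting ζ = 0.4673: √(1.1K_p) = 0.99/(2·0.4673) = 1.059, so K_p = 1.122/1.1 = 1.02.

K_p = 1.02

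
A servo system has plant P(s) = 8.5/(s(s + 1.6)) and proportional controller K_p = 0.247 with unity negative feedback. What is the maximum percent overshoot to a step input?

12.5%

Closed-loop characteristic equation: s² + 1.6s + 2.099 = 0, so ω_n = 1.449 rad/s and ζ = 1.6/(2·1.449) = 0.5521.
%OS = 100·exp(−πζ/√(1−ζ²)) = 100·exp(−π·0.5521/√0.6952) = 12.5%.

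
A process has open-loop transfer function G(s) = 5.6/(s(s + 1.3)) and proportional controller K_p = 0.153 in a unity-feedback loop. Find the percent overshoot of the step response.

From 1 + K_pG(s) = 0: s² + 1.3s + 0.8568 = 0 ⇒ ω_n = 0.9256, ζ = 0.7022.
%OS = 100·exp(−πζ/√(1−ζ²)) = 100·exp(−π·0.7022/√0.5069) = 4.51%.

4.51%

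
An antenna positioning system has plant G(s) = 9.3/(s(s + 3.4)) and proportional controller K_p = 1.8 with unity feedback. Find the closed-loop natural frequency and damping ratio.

The closed-loop denominator is s(s+3.4) + 1.8·9.3 = s² + 3.4s + 16.74.
Matching s² + 2ζω_n s + ω_n²: ω_n = √16.74 = 4.091 rad/s and 2ζω_n = 3.4, so ζ = 3.4/(2·4.091) = 0.416.

ω_n = 4.09 rad/s, ζ = 0.416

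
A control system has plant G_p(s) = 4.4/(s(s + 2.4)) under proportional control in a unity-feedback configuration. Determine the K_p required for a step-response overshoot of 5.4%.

K_p = 0.706

From %OS = 100·exp(−πζ/√(1−ζ²)) = 5.4%, ζ = −ln(0.054)/√(π²+ln²(0.054)) = 0.6806.
Characteristic equation s² + 2.4s + 4.4K_p = 0 gives ζ = 2.4/(2√(4.4K_p)).
Setting ζ = 0.6806: √(4.4K_p) = 2.4/(2·0.6806) = 1.763, so K_p = 3.108/4.4 = 0.706.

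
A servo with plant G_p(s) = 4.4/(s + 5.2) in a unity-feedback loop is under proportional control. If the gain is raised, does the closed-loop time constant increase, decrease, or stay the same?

The closed-loop bandwidth 5.2+K_p·4.4 grows with K_p, so τ shrinks.

decrease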